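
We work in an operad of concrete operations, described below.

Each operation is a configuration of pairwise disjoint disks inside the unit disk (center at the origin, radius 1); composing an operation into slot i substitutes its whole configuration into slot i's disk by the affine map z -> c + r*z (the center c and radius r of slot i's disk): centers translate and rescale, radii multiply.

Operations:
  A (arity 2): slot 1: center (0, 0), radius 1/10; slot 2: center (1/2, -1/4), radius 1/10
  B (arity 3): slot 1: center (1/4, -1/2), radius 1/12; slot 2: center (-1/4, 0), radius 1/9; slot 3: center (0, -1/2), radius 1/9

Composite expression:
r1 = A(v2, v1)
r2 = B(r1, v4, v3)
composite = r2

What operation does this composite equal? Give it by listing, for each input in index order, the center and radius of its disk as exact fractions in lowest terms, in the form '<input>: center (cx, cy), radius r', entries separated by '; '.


v1: center (7/24, -25/48), radius 1/120; v2: center (1/4, -1/2), radius 1/120; v3: center (0, -1/2), radius 1/9; v4: center (-1/4, 0), radius 1/9

Follow each v-input down from B: c' goes to c + r*c', radius to r*r'.
v2: after 2 affine steps, its disk has center (1/4, -1/2), radius 1/120
v1: after 2 affine steps, its disk has center (7/24, -25/48), radius 1/120
v4: after 1 affine step, its disk has center (-1/4, 0), radius 1/9
v3: after 1 affine step, its disk has center (0, -1/2), radius 1/9


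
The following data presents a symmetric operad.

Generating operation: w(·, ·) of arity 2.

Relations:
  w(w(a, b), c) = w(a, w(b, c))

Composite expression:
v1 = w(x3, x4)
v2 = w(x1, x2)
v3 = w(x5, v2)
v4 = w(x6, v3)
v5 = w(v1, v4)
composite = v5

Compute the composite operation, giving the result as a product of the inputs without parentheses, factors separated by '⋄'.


x3 ⋄ x4 ⋄ x6 ⋄ x5 ⋄ x1 ⋄ x2

Associativity of w dissolves the nesting; only the x-input order survives.
w(x3, x4) reduces to x3 ⋄ x4
w(x1, x2) reduces to x1 ⋄ x2
w(x5, w(x1, x2)) reduces to x5 ⋄ x1 ⋄ x2
w(x6, w(x5, w(x1, x2))) reduces to x6 ⋄ x5 ⋄ x1 ⋄ x2
w(w(x3, x4), w(x6, w(x5, w(x1, x2)))) reduces to x3 ⋄ x4 ⋄ x6 ⋄ x5 ⋄ x1 ⋄ x2


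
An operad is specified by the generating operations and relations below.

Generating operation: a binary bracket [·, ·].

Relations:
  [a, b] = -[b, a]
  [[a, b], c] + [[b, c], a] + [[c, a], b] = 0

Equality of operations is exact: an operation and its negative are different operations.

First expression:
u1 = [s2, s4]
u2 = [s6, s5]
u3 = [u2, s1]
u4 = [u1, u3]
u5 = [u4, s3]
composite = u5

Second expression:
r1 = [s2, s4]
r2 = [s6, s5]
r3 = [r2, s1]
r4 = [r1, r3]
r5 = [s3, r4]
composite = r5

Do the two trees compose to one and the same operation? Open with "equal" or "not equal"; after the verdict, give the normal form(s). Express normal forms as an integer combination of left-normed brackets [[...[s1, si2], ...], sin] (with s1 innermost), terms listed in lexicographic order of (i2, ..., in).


not equal: they reduce to -[[[[[s1, s5], s6], s2], s4], s3] + [[[[[s1, s5], s6], s4], s2], s3] + [[[[[s1, s6], s5], s2], s4], s3] - [[[[[s1, s6], s5], s4], s2], s3] and [[[[[s1, s5], s6], s2], s4], s3] - [[[[[s1, s5], s6], s4], s2], s3] - [[[[[s1, s6], s5], s2], s4], s3] + [[[[[s1, s6], s5], s4], s2], s3]

Normal form of the first expression: -[[[[[s1, s5], s6], s2], s4], s3] + [[[[[s1, s5], s6], s4], s2], s3] + [[[[[s1, s6], s5], s2], s4], s3] - [[[[[s1, s6], s5], s4], s2], s3]
Normal form of the second expression: [[[[[s1, s5], s6], s2], s4], s3] - [[[[[s1, s5], s6], s4], s2], s3] - [[[[[s1, s6], s5], s2], s4], s3] + [[[[[s1, s6], s5], s4], s2], s3]
They disagree, so not equal.


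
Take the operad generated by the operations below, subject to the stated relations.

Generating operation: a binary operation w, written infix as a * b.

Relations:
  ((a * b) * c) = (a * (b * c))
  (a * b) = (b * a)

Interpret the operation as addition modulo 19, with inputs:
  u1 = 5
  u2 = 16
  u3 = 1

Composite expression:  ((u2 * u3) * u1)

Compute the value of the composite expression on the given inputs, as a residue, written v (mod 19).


3 (mod 19)

(u2 * u3) = 17
((u2 * u3) * u1) = 3


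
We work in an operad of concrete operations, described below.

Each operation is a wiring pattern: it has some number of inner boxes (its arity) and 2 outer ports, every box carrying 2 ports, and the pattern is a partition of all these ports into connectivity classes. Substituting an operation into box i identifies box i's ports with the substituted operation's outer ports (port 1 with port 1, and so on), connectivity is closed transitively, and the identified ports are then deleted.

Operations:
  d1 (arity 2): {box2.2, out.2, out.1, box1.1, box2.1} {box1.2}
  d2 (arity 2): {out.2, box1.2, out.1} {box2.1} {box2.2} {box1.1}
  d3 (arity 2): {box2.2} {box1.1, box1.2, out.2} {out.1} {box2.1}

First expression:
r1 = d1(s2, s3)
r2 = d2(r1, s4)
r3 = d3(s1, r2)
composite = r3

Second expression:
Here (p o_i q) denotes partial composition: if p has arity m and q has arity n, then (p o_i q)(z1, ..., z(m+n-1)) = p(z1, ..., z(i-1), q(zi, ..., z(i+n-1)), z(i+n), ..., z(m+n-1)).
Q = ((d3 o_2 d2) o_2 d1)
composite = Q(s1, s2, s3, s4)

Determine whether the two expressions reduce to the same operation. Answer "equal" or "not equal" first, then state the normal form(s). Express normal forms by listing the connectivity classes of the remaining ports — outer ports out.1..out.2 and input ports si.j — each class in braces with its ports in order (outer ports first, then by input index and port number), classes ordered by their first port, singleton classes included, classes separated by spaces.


equal; the common form is {out.1} {out.2, s1.1, s1.2} {s2.1, s3.1, s3.2} {s2.2} {s4.1} {s4.2}

In normal form, the first expression is {out.1} {out.2, s1.1, s1.2} {s2.1, s3.1, s3.2} {s2.2} {s4.1} {s4.2}
In normal form, the second expression is {out.1} {out.2, s1.1, s1.2} {s2.1, s3.1, s3.2} {s2.2} {s4.1} {s4.2}
One common form — equal.


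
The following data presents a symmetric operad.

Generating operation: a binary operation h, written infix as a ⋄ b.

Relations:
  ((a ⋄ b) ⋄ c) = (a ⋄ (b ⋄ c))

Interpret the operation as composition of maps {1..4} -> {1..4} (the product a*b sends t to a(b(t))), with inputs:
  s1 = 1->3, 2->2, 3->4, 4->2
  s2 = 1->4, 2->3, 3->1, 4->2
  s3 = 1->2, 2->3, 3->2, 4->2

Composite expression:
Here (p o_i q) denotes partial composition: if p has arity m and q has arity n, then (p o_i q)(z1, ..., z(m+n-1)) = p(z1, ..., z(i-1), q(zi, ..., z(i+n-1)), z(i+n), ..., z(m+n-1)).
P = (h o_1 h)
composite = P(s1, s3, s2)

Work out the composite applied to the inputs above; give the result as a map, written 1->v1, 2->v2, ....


1->2, 2->2, 3->2, 4->4

(s1 ⋄ s3) = 1->2, 2->4, 3->2, 4->2
((s1 ⋄ s3) ⋄ s2) = 1->2, 2->2, 3->2, 4->4


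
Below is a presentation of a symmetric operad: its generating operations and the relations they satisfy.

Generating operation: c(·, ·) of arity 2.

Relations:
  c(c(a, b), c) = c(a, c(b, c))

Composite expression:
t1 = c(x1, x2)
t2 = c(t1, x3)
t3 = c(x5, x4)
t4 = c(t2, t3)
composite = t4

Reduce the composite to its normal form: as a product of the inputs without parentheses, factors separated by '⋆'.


Under associativity of c, the answer is the x's in reading order.
c(x1, x2) unparenthesizes to x1 ⋆ x2
c(c(x1, x2), x3) unparenthesizes to x1 ⋆ x2 ⋆ x3
c(x5, x4) unparenthesizes to x5 ⋆ x4
c(c(c(x1, x2), x3), c(x5, x4)) unparenthesizes to x1 ⋆ x2 ⋆ x3 ⋆ x5 ⋆ x4

x1 ⋆ x2 ⋆ x3 ⋆ x5 ⋆ x4


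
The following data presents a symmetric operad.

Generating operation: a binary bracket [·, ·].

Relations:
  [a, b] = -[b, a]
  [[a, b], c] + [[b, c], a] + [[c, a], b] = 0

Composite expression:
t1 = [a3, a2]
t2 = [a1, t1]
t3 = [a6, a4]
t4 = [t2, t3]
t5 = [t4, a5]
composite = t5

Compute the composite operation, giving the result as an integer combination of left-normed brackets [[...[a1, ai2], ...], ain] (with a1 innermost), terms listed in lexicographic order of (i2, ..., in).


[[[[[a1, a2], a3], a4], a6], a5] - [[[[[a1, a2], a3], a6], a4], a5] - [[[[[a1, a3], a2], a4], a6], a5] + [[[[[a1, a3], a2], a6], a4], a5]

Skip Jacobi rewriting: expand, keep a1-initial words, read off terms.
Composite bracket: [[[a1, [a3, a2]], [a6, a4]], a5]
Applying ab - ba throughout gives 32 signed words (2^5 = 32).
The a1-initial words carry the normal form:
  a1a2a3a4a6a5 (sign +1) contributes +[[[[[a1, a2], a3], a4], a6], a5]
  a1a2a3a6a4a5 (sign -1) contributes -[[[[[a1, a2], a3], a6], a4], a5]
  a1a3a2a4a6a5 (sign -1) contributes -[[[[[a1, a3], a2], a4], a6], a5]
  a1a3a2a6a4a5 (sign +1) contributes +[[[[[a1, a3], a2], a6], a4], a5]


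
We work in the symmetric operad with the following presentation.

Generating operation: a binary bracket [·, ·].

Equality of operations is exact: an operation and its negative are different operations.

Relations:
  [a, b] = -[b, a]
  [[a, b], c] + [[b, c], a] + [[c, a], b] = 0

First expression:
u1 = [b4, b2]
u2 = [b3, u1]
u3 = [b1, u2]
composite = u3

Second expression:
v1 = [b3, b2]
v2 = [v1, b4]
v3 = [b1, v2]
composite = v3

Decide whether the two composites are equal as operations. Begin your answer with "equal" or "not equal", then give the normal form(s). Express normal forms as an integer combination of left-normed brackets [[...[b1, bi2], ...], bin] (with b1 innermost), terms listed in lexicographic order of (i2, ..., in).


Normal form of the first expression: [[[b1, b2], b4], b3] - [[[b1, b3], b2], b4] + [[[b1, b3], b4], b2] - [[[b1, b4], b2], b3]
Normal form of the second expression: -[[[b1, b2], b3], b4] + [[[b1, b3], b2], b4] + [[[b1, b4], b2], b3] - [[[b1, b4], b3], b2]
Different reductions; not equal.

not equal; first: [[[b1, b2], b4], b3] - [[[b1, b3], b2], b4] + [[[b1, b3], b4], b2] - [[[b1, b4], b2], b3]; second: -[[[b1, b2], b3], b4] + [[[b1, b3], b2], b4] + [[[b1, b4], b2], b3] - [[[b1, b4], b3], b2]


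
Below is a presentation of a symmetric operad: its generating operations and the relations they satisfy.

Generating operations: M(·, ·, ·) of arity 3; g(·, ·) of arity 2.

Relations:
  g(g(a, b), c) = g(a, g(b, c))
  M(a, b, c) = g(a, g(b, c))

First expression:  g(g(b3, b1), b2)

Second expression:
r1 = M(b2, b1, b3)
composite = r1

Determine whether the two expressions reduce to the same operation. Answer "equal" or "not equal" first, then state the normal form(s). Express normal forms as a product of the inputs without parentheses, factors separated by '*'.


not equal: they reduce to b3 * b1 * b2 and b2 * b1 * b3

In normal form, the first expression is b3 * b1 * b2
In normal form, the second expression is b2 * b1 * b3
The normal forms differ: not equal.


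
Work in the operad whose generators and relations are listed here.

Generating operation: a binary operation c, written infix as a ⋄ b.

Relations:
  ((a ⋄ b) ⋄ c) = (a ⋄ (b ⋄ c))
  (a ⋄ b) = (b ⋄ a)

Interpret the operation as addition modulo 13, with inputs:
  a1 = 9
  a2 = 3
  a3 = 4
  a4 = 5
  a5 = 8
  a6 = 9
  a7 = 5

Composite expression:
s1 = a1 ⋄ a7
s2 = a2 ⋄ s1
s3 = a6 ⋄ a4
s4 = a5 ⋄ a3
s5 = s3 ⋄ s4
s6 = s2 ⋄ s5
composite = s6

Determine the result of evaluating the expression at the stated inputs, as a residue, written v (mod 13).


4 (mod 13)

(a1 ⋄ a7) = 1
(a2 ⋄ (a1 ⋄ a7)) = 4
(a6 ⋄ a4) = 1
(a5 ⋄ a3) = 12
((a6 ⋄ a4) ⋄ (a5 ⋄ a3)) = 0
((a2 ⋄ (a1 ⋄ a7)) ⋄ ((a6 ⋄ a4) ⋄ (a5 ⋄ a3))) = 4


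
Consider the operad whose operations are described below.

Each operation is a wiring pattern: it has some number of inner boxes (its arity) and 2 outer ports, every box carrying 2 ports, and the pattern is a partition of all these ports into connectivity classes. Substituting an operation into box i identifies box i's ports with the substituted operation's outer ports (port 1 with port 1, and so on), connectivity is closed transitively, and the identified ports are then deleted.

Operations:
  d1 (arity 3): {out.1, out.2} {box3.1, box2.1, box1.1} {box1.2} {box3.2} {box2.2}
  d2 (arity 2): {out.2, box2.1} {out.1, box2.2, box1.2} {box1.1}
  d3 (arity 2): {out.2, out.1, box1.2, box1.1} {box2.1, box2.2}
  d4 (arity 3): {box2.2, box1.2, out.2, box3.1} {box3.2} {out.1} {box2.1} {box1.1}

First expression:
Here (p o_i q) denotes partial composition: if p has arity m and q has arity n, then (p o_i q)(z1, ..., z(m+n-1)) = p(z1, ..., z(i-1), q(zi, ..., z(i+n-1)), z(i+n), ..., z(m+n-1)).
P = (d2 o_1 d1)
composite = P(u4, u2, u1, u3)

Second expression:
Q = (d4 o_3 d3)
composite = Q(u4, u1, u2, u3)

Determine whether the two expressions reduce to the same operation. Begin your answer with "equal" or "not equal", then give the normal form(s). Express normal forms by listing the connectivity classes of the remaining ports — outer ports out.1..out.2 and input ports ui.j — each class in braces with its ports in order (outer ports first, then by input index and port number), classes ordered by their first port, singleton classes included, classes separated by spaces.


Normal form of the first expression: {out.1, u3.2} {out.2, u3.1} {u1.1, u2.1, u4.1} {u1.2} {u2.2} {u4.2}
Normal form of the second expression: {out.1} {out.2, u1.2, u2.1, u2.2, u4.2} {u1.1} {u3.1, u3.2} {u4.1}
They disagree, so not equal.

not equal: they reduce to {out.1, u3.2} {out.2, u3.1} {u1.1, u2.1, u4.1} {u1.2} {u2.2} {u4.2} and {out.1} {out.2, u1.2, u2.1, u2.2, u4.2} {u1.1} {u3.1, u3.2} {u4.1}


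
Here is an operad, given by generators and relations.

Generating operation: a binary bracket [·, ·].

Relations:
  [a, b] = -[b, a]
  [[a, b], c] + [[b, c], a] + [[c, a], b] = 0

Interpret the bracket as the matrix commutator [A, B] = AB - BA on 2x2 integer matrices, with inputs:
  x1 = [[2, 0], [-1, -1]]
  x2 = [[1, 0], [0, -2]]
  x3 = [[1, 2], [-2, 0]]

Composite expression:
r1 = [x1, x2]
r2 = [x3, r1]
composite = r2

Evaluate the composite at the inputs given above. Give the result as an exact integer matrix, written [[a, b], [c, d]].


[x1, x2] = [[0, 0], [-3, 0]]
[x3, [x1, x2]] = [[-6, 0], [3, 6]]

[[-6, 0], [3, 6]]


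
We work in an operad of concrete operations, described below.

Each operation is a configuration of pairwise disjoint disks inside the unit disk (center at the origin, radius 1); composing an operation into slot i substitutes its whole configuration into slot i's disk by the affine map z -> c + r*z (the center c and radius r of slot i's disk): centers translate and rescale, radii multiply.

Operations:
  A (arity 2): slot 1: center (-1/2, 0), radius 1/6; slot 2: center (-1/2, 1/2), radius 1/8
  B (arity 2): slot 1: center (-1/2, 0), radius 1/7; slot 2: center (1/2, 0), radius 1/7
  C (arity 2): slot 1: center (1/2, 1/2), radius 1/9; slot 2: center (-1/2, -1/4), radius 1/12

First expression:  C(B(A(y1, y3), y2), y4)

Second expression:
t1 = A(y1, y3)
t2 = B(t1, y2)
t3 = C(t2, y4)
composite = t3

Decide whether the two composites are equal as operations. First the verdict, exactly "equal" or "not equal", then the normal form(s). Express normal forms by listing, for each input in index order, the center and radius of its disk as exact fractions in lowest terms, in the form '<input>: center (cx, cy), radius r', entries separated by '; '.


The first composite normalizes to y1: center (55/126, 1/2), radius 1/378; y2: center (5/9, 1/2), radius 1/63; y3: center (55/126, 32/63), radius 1/504; y4: center (-1/2, -1/4), radius 1/12
The second composite normalizes to y1: center (55/126, 1/2), radius 1/378; y2: center (5/9, 1/2), radius 1/63; y3: center (55/126, 32/63), radius 1/504; y4: center (-1/2, -1/4), radius 1/12
One common form — equal.

equal; the common form is y1: center (55/126, 1/2), radius 1/378; y2: center (5/9, 1/2), radius 1/63; y3: center (55/126, 32/63), radius 1/504; y4: center (-1/2, -1/4), radius 1/12


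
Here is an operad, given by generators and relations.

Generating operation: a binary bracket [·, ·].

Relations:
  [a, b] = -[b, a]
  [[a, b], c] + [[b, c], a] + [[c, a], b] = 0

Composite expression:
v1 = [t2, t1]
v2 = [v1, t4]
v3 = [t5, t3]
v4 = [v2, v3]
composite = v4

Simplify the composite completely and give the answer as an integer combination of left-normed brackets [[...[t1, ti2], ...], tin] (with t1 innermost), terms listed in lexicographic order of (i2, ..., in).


In the tensor algebra, words opening t1 carry the t1-anchored form.
Composite bracket: [[[t2, t1], t4], [t5, t3]]
Under [a, b] = ab - ba we get 16 signed associative words (2^4 = 16).
The t1-initial words carry the normal form:
  the word t1t2t4t3t5 carries sign +1 and contributes +[[[[t1, t2], t4], t3], t5]
  the word t1t2t4t5t3 carries sign -1 and contributes -[[[[t1, t2], t4], t5], t3]

[[[[t1, t2], t4], t3], t5] - [[[[t1, t2], t4], t5], t3]


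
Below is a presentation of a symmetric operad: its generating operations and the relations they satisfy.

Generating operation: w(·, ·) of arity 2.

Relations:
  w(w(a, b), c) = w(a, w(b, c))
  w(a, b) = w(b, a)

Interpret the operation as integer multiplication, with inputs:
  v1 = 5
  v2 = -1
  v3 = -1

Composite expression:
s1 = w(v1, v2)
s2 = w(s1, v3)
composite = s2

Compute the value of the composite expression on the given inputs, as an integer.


5


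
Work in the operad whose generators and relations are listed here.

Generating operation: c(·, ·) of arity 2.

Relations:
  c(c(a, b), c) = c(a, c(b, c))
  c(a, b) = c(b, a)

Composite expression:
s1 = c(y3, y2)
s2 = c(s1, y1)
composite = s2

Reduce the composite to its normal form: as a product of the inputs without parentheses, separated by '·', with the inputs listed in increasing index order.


y1 · y2 · y3

Any arrangement under c is one operation, so sort the y-inputs.
c(y3, y2) flattens to y3 · y2
c(c(y3, y2), y1) flattens to y3 · y2 · y1
commutativity sorts the factors: y1 · y2 · y3


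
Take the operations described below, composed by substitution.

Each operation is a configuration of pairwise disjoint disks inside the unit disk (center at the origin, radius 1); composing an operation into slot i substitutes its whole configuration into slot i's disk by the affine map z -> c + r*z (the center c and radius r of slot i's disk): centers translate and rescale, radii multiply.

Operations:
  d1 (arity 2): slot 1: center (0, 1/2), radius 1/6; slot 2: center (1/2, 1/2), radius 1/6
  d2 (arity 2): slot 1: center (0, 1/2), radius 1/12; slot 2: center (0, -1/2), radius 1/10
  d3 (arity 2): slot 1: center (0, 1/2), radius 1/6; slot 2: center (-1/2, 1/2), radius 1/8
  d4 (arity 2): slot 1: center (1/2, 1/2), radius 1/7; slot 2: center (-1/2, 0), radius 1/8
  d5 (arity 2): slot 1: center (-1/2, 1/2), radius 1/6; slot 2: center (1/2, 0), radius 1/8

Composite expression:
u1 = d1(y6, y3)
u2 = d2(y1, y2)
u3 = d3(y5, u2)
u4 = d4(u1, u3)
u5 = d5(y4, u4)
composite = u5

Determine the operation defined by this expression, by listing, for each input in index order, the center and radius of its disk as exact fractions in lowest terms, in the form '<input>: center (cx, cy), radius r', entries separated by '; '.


y1: center (55/128, 9/1024), radius 1/6144; y2: center (55/128, 7/1024), radius 1/5120; y3: center (4/7, 1/14), radius 1/336; y4: center (-1/2, 1/2), radius 1/6; y5: center (7/16, 1/128), radius 1/384; y6: center (9/16, 1/14), radius 1/336

Each y-disk chains the slot maps above it in d5; radii multiply.
y4 passes through 1 substitution, ending at center (-1/2, 1/2), radius 1/6
y6 passes through 3 substitutions, ending at center (9/16, 1/14), radius 1/336
y3 passes through 3 substitutions, ending at center (4/7, 1/14), radius 1/336
y5 passes through 3 substitutions, ending at center (7/16, 1/128), radius 1/384
y1 passes through 4 substitutions, ending at center (55/128, 9/1024), radius 1/6144
y2 passes through 4 substitutions, ending at center (55/128, 7/1024), radius 1/5120


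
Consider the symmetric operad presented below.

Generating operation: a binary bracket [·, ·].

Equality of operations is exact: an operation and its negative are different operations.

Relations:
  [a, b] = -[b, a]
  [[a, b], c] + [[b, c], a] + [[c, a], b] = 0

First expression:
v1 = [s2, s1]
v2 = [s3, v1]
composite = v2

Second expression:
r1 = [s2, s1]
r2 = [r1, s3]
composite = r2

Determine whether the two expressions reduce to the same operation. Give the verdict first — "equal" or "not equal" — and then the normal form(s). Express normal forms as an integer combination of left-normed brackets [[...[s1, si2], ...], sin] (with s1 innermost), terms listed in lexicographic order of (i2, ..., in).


not equal — first [[s1, s2], s3], second -[[s1, s2], s3]

The first expression reduces to [[s1, s2], s3]
The second expression reduces to -[[s1, s2], s3]
No match — not equal.


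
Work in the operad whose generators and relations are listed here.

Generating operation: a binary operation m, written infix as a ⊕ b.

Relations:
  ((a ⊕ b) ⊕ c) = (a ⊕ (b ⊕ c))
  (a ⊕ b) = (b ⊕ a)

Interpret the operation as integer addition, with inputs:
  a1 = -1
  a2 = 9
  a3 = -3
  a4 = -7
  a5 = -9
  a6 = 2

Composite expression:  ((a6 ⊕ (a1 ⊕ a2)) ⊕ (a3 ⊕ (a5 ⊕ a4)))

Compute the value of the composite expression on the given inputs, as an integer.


-9

(a1 ⊕ a2) = 8
(a6 ⊕ (a1 ⊕ a2)) = 10
(a5 ⊕ a4) = -16
(a3 ⊕ (a5 ⊕ a4)) = -19
((a6 ⊕ (a1 ⊕ a2)) ⊕ (a3 ⊕ (a5 ⊕ a4))) = -9


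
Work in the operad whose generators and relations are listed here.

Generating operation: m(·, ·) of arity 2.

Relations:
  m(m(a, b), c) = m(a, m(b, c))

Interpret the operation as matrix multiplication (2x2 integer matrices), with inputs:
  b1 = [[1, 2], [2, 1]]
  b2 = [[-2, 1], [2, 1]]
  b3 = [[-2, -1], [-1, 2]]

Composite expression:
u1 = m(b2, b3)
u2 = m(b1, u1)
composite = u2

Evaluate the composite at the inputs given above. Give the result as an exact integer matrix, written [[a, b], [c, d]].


[[-7, 4], [1, 8]]

m(b2, b3) = [[3, 4], [-5, 0]]
m(b1, m(b2, b3)) = [[-7, 4], [1, 8]]


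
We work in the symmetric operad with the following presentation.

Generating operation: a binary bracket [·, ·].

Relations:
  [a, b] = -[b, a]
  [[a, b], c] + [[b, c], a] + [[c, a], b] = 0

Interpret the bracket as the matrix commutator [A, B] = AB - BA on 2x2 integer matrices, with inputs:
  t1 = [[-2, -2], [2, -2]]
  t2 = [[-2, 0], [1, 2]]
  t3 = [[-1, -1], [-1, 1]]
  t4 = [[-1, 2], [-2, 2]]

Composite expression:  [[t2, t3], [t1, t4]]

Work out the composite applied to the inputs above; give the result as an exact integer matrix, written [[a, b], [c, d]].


[[-60, -12], [12, 60]]


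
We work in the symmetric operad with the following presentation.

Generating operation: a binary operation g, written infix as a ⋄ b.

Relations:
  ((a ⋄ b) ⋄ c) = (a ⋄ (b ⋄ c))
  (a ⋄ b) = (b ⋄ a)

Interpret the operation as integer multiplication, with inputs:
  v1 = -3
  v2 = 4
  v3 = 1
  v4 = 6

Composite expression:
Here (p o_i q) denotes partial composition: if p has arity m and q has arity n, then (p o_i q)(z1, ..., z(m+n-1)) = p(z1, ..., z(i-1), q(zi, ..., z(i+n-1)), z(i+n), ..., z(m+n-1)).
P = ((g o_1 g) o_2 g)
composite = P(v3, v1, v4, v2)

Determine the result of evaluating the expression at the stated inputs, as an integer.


-72

(v1 ⋄ v4) = -18
(v3 ⋄ (v1 ⋄ v4)) = -18
((v3 ⋄ (v1 ⋄ v4)) ⋄ v2) = -72


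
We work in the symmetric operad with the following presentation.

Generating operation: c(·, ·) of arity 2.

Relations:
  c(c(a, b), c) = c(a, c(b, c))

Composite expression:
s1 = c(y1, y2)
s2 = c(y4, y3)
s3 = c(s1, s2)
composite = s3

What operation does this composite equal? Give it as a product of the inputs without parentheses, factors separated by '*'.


Under associativity of c, the answer is the y's in reading order.
c(y1, y2) linearizes to y1 * y2
c(y4, y3) linearizes to y4 * y3
c(c(y1, y2), c(y4, y3)) linearizes to y1 * y2 * y4 * y3

y1 * y2 * y4 * y3


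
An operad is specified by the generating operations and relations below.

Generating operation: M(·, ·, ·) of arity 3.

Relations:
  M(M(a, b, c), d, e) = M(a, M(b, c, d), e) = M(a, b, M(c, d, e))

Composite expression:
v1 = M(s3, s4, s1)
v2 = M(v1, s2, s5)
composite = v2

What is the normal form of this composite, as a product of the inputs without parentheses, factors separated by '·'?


s3 · s4 · s1 · s2 · s5

Key point: M is associative — brackets drop, the s-order remains.
M(s3, s4, s1) flattens to s3 · s4 · s1
M(M(s3, s4, s1), s2, s5) flattens to s3 · s4 · s1 · s2 · s5


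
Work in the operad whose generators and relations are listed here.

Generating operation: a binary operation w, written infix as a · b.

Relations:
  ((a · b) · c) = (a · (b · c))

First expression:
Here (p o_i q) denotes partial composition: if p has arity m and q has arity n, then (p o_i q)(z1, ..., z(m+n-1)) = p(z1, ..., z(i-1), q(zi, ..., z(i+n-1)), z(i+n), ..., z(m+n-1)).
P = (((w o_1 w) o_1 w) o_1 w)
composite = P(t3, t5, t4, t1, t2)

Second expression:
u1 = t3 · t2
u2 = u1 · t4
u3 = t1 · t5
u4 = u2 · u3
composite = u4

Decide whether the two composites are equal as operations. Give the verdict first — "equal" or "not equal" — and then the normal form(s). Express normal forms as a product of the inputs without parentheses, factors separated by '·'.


Reducing the first expression gives t3 · t5 · t4 · t1 · t2
Reducing the second expression gives t3 · t2 · t4 · t1 · t5
The normal forms differ: not equal.

not equal — first t3 · t5 · t4 · t1 · t2, second t3 · t2 · t4 · t1 · t5


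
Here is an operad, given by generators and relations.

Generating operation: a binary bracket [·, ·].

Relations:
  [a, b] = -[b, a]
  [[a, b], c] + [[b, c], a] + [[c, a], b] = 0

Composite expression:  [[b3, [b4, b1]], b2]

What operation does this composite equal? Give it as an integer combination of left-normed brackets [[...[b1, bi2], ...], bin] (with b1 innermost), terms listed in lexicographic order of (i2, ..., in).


[[[b1, b4], b3], b2]


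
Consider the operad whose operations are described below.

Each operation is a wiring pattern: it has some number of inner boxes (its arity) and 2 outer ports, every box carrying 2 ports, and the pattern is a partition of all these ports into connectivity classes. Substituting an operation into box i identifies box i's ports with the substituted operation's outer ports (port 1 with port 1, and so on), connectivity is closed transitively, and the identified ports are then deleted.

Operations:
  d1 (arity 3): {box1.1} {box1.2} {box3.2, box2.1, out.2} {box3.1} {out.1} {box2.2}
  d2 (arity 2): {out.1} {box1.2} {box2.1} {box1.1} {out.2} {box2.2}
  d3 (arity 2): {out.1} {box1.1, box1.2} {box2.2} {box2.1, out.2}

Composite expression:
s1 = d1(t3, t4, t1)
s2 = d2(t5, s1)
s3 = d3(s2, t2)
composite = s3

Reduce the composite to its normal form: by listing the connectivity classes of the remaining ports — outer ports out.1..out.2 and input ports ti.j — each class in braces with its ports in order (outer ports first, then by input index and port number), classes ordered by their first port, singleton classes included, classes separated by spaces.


After gluing at d3, chains via deleted ports link the t-ports.
after d1, the pattern on (t3, t4, t1) reads {out.1} {out.2, t1.2, t4.1} {t1.1} {t3.1} {t3.2} {t4.2} (out.j = its outer ports)
after d2, the pattern on (t5, t3, t4, t1) reads {out.1} {out.2} {t1.1} {t1.2, t4.1} {t3.1} {t3.2} {t4.2} {t5.1} {t5.2} (out.j = its outer ports)
after d3, the pattern on (t5, t3, t4, t1, t2) reads {out.1} {out.2, t2.1} {t1.1} {t1.2, t4.1} {t2.2} {t3.1} {t3.2} {t4.2} {t5.1} {t5.2} (out.j = its outer ports)

{out.1} {out.2, t2.1} {t1.1} {t1.2, t4.1} {t2.2} {t3.1} {t3.2} {t4.2} {t5.1} {t5.2}


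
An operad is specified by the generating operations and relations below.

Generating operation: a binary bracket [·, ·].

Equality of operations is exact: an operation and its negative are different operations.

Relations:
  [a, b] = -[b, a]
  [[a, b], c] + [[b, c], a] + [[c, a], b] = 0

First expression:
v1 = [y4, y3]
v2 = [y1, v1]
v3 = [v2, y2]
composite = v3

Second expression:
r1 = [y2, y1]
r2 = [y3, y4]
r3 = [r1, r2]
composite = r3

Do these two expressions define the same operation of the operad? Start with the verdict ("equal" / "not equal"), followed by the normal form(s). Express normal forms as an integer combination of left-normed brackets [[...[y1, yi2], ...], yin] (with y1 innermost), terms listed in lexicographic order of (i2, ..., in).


not equal; first: -[[[y1, y3], y4], y2] + [[[y1, y4], y3], y2]; second: -[[[y1, y2], y3], y4] + [[[y1, y2], y4], y3]

The first expression reduces to -[[[y1, y3], y4], y2] + [[[y1, y4], y3], y2]
The second expression reduces to -[[[y1, y2], y3], y4] + [[[y1, y2], y4], y3]
Distinct normal forms: not equal.


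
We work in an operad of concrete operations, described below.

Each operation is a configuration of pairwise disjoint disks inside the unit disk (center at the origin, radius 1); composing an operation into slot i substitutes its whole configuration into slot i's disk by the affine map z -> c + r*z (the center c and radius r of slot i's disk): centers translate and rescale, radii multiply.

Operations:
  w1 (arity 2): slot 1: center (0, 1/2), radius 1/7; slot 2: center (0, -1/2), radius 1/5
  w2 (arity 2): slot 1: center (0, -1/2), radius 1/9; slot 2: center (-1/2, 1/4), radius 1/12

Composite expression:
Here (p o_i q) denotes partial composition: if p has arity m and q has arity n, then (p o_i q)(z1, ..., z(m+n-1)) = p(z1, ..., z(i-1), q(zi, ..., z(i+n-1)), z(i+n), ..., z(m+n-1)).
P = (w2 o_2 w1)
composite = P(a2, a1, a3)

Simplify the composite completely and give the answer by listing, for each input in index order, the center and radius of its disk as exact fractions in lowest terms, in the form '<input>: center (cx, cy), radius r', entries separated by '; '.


a1: center (-1/2, 7/24), radius 1/84; a2: center (0, -1/2), radius 1/9; a3: center (-1/2, 5/24), radius 1/60

Each a-disk chains the slot maps above it in w2; radii multiply.
a2 passes through 1 substitution, ending at center (0, -1/2), radius 1/9
a1 passes through 2 substitutions, ending at center (-1/2, 7/24), radius 1/84
a3 passes through 2 substitutions, ending at center (-1/2, 5/24), radius 1/60


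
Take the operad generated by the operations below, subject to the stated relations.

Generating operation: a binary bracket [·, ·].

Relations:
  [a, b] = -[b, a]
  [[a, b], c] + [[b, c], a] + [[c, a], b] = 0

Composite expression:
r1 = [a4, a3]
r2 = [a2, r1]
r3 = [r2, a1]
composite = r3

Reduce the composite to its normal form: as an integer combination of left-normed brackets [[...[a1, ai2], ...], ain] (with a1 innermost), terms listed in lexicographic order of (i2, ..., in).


Antisymmetry and Jacobi reduce to a1-anchored left-normed brackets.
Composite bracket: [[a2, [a4, a3]], a1]
Expanding via [a, b] = ab - ba: 8 signed words (2^3 = 8).
The a1-initial words carry the normal form:
  from a1a2a3a4, sign +1: term +[[[a1, a2], a3], a4]
  from a1a2a4a3, sign -1: term -[[[a1, a2], a4], a3]
  from a1a3a4a2, sign -1: term -[[[a1, a3], a4], a2]
  from a1a4a3a2, sign +1: term +[[[a1, a4], a3], a2]

[[[a1, a2], a3], a4] - [[[a1, a2], a4], a3] - [[[a1, a3], a4], a2] + [[[a1, a4], a3], a2]


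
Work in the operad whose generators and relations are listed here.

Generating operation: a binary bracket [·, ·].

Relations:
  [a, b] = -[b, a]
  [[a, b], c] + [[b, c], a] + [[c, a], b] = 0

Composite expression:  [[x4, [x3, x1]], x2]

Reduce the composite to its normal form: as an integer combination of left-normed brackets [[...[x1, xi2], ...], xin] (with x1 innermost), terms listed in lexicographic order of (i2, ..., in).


[[[x1, x3], x4], x2]

Left-normed coefficients sit on the x1-initial expansion words.
Composite bracket: [[x4, [x3, x1]], x2]
Full expansion: 8 signed words from ab - ba (2^3 = 8).
Collect the words opening with x1:
  sign of x1x3x4x2 is +1, so it contributes +[[[x1, x3], x4], x2]


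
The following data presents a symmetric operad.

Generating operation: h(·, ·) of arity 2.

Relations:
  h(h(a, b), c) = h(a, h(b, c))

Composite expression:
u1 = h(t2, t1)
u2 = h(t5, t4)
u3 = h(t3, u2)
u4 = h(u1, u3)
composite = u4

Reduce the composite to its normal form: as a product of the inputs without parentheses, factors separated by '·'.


t2 · t1 · t3 · t5 · t4

The h-tree's shape is irrelevant; the t-reading-order decides.
h(t2, t1) reduces to t2 · t1
h(t5, t4) reduces to t5 · t4
h(t3, h(t5, t4)) reduces to t3 · t5 · t4
h(h(t2, t1), h(t3, h(t5, t4))) reduces to t2 · t1 · t3 · t5 · t4


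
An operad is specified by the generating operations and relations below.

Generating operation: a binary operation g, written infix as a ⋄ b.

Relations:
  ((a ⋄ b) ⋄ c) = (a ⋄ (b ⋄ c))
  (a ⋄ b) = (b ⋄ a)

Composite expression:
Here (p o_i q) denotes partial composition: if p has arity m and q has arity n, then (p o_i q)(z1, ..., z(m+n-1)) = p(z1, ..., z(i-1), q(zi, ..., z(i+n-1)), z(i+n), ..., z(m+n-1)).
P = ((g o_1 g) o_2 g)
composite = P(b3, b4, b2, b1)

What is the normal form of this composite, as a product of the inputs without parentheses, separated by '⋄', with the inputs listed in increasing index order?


b1 ⋄ b2 ⋄ b3 ⋄ b4

Reordering under g is free, so list the b-inputs canonically.
(b4 ⋄ b2) unparenthesizes to b4 ⋄ b2
(b3 ⋄ (b4 ⋄ b2)) unparenthesizes to b3 ⋄ b4 ⋄ b2
((b3 ⋄ (b4 ⋄ b2)) ⋄ b1) unparenthesizes to b3 ⋄ b4 ⋄ b2 ⋄ b1
reordering the factors by index: b1 ⋄ b2 ⋄ b3 ⋄ b4


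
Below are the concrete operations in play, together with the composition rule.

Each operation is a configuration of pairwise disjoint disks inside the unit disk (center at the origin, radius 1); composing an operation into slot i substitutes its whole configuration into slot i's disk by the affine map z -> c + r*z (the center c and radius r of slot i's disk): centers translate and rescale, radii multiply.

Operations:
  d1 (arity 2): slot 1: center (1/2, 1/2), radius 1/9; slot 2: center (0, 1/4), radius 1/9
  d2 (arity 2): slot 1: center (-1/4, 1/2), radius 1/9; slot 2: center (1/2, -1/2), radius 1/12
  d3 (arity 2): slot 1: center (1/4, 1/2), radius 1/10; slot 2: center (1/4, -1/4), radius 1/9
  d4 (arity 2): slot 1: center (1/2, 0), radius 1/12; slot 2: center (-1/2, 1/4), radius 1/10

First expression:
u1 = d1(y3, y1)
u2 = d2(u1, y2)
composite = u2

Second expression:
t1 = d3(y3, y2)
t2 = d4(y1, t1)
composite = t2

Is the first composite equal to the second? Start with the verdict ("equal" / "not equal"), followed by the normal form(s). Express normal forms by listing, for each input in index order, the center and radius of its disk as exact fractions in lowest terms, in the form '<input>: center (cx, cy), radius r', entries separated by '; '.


The first composite normalizes to y1: center (-1/4, 19/36), radius 1/81; y2: center (1/2, -1/2), radius 1/12; y3: center (-7/36, 5/9), radius 1/81
The second composite normalizes to y1: center (1/2, 0), radius 1/12; y2: center (-19/40, 9/40), radius 1/90; y3: center (-19/40, 3/10), radius 1/100
No match — not equal.

not equal — first y1: center (-1/4, 19/36), radius 1/81; y2: center (1/2, -1/2), radius 1/12; y3: center (-7/36, 5/9), radius 1/81, second y1: center (1/2, 0), radius 1/12; y2: center (-19/40, 9/40), radius 1/90; y3: center (-19/40, 3/10), radius 1/100


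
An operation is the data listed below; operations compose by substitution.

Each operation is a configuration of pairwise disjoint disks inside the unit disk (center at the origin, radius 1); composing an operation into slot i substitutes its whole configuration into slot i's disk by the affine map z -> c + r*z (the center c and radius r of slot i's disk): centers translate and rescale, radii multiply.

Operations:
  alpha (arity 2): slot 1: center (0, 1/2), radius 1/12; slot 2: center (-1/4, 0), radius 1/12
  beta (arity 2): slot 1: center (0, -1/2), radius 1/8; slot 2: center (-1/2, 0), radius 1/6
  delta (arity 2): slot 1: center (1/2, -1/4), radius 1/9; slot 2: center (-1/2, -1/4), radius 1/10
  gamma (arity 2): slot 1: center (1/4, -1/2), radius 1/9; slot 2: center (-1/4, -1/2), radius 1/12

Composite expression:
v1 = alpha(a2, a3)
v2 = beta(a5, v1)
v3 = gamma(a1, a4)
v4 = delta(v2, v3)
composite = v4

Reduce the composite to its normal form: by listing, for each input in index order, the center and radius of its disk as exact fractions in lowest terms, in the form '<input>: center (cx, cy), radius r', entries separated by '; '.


Only the slot chain above each a matters under delta; compose those maps.
for a5, the 2-step affine chain lands on center (1/2, -11/36), radius 1/72
for a2, the 3-step affine chain lands on center (4/9, -13/54), radius 1/648
for a3, the 3-step affine chain lands on center (95/216, -1/4), radius 1/648
for a1, the 2-step affine chain lands on center (-19/40, -3/10), radius 1/90
for a4, the 2-step affine chain lands on center (-21/40, -3/10), radius 1/120

a1: center (-19/40, -3/10), radius 1/90; a2: center (4/9, -13/54), radius 1/648; a3: center (95/216, -1/4), radius 1/648; a4: center (-21/40, -3/10), radius 1/120; a5: center (1/2, -11/36), radius 1/72


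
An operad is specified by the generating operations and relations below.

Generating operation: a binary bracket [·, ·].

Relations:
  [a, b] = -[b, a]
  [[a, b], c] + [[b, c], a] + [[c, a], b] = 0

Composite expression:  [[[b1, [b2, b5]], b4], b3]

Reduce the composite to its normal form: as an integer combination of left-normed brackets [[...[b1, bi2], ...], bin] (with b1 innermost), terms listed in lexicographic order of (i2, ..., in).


Skip Jacobi rewriting: expand, keep b1-initial words, read off terms.
Composite bracket: [[[b1, [b2, b5]], b4], b3]
Under [a, b] = ab - ba we get 16 signed associative words (2^4 = 16).
Collect the words opening with b1:
  b1b2b5b4b3 appears with sign +1, giving the term +[[[[b1, b2], b5], b4], b3]
  b1b5b2b4b3 appears with sign -1, giving the term -[[[[b1, b5], b2], b4], b3]

[[[[b1, b2], b5], b4], b3] - [[[[b1, b5], b2], b4], b3]


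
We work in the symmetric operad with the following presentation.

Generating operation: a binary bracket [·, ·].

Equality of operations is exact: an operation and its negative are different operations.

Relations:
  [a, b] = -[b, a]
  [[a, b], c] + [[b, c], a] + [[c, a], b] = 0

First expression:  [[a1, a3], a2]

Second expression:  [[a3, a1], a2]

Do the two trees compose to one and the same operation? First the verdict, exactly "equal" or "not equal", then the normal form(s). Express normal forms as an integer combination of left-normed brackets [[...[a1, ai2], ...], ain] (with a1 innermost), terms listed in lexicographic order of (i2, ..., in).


not equal: they reduce to [[a1, a3], a2] and -[[a1, a3], a2]

The first expression, normalized: [[a1, a3], a2]
The second expression, normalized: -[[a1, a3], a2]
No match — not equal.


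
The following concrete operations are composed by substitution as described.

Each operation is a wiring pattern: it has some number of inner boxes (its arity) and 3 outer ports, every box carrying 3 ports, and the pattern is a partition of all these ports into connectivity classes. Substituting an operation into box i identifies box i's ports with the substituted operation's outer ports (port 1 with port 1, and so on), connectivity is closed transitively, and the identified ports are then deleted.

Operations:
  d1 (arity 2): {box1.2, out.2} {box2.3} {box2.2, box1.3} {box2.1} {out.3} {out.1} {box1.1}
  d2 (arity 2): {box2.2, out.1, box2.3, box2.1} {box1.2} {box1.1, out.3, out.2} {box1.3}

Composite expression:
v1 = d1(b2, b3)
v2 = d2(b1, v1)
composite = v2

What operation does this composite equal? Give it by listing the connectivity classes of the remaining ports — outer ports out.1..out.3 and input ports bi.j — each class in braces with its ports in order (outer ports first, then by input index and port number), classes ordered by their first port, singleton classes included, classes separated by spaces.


{out.1, b2.2} {out.2, out.3, b1.1} {b1.2} {b1.3} {b2.1} {b2.3, b3.2} {b3.1} {b3.3}

Treat the ports identified at d2 as solder joints: merge, then drop.
stage d1: inputs (b2, b3), connectivity {out.1} {out.2, b2.2} {out.3} {b2.1} {b2.3, b3.2} {b3.1} {b3.3}, out.j its boundary
stage d2: inputs (b1, b2, b3), connectivity {out.1, b2.2} {out.2, out.3, b1.1} {b1.2} {b1.3} {b2.1} {b2.3, b3.2} {b3.1} {b3.3}, out.j its boundary
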